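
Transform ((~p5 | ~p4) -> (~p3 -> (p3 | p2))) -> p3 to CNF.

((~p5 | ~p4) -> (~p3 -> (p3 | p2))) -> p3
= ~((~p5 | ~p4) -> (~p3 -> (p3 | p2))) | p3   — eliminate ->
= ~(~(~p5 | ~p4) | (~p3 -> (p3 | p2))) | p3   — eliminate ->
= ~(~(~p5 | ~p4) | ~~p3 | p3 | p2) | p3   — eliminate ->
= (~~(~p5 | ~p4) & ~~~p3 & ~p3 & ~p2) | p3   — De Morgan
= ((~p5 | ~p4) & ~~~p3 & ~p3 & ~p2) | p3   — double negation
= ((~p5 | ~p4) & ~p3 & ~p3 & ~p2) | p3   — double negation
= (~p5 | ~p4 | p3) & (~p3 | p3) & (~p3 | p3) & (~p2 | p3)   — distribute | over &
= (~p5 | ~p4 | p3) & (~p2 | p3)   — simplify

(~p5 | ~p4 | p3) & (~p2 | p3)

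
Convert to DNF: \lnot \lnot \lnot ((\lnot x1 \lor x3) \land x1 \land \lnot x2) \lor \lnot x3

\lnot \lnot \lnot ((\lnot x1 \lor x3) \land x1 \land \lnot x2) \lor \lnot x3
≡ \lnot ((\lnot x1 \lor x3) \land x1 \land \lnot x2) \lor \lnot x3   [double negation]
≡ \lnot (\lnot x1 \lor x3) \lor \lnot x1 \lor \lnot \lnot x2 \lor \lnot x3   [De Morgan]
≡ (\lnot \lnot x1 \land \lnot x3) \lor \lnot x1 \lor \lnot \lnot x2 \lor \lnot x3   [De Morgan]
≡ (x1 \land \lnot x3) \lor \lnot x1 \lor \lnot \lnot x2 \lor \lnot x3   [double negation]
≡ (x1 \land \lnot x3) \lor \lnot x1 \lor x2 \lor \lnot x3   [double negation]
≡ \lnot x1 \lor x2 \lor \lnot x3   [simplify]

\lnot x1 \lor x2 \lor \lnot x3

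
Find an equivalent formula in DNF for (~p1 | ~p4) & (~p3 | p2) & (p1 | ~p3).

(~p1 | ~p4) & (~p3 | p2) & (p1 | ~p3)
⇔ (~p1 & ~p3 & p1) | (~p1 & ~p3 & ~p3) | (~p1 & p2 & p1) | (~p1 & p2 & ~p3) | (~p4 & ~p3 & p1) | (~p4 & ~p3 & ~p3) | (~p4 & p2 & p1) | (~p4 & p2 & ~p3)   [distribute & over |]
⇔ (~p1 & ~p3) | (~p4 & ~p3) | (~p4 & p2 & p1)   [simplify]

(~p1 & ~p3) | (~p4 & ~p3) | (~p4 & p2 & p1)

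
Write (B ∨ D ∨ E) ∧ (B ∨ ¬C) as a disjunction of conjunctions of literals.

(B ∨ D ∨ E) ∧ (B ∨ ¬C)
= (B ∧ B) ∨ (B ∧ ¬C) ∨ (D ∧ B) ∨ (D ∧ ¬C) ∨ (E ∧ B) ∨ (E ∧ ¬C)
= B ∨ (D ∧ ¬C) ∨ (E ∧ ¬C)

B ∨ (D ∧ ¬C) ∨ (E ∧ ¬C)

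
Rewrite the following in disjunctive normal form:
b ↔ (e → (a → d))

(¬b ∧ e ∧ a ∧ ¬d) ∨ (¬e ∧ b) ∨ (¬a ∧ b) ∨ (d ∧ b)

b ↔ (e → (a → d))
= (b → (e → (a → d))) ∧ ((e → (a → d)) → b)   — eliminate ↔
= (¬b ∨ (e → (a → d))) ∧ ((e → (a → d)) → b)   — eliminate →
= (¬b ∨ ¬e ∨ (a → d)) ∧ ((e → (a → d)) → b)   — eliminate →
= (¬b ∨ ¬e ∨ ¬a ∨ d) ∧ ((e → (a → d)) → b)   — eliminate →
= (¬b ∨ ¬e ∨ ¬a ∨ d) ∧ (¬(e → (a → d)) ∨ b)   — eliminate →
= (¬b ∨ ¬e ∨ ¬a ∨ d) ∧ (¬(¬e ∨ (a → d)) ∨ b)   — eliminate →
= (¬b ∨ ¬e ∨ ¬a ∨ d) ∧ (¬(¬e ∨ ¬a ∨ d) ∨ b)   — eliminate →
= (¬b ∨ ¬e ∨ ¬a ∨ d) ∧ ((¬¬e ∧ ¬¬a ∧ ¬d) ∨ b)   — De Morgan
= (¬b ∨ ¬e ∨ ¬a ∨ d) ∧ ((e ∧ ¬¬a ∧ ¬d) ∨ b)   — double negation
= (¬b ∨ ¬e ∨ ¬a ∨ d) ∧ ((e ∧ a ∧ ¬d) ∨ b)   — double negation
= (¬b ∧ e ∧ a ∧ ¬d) ∨ (¬b ∧ b) ∨ (¬e ∧ e ∧ a ∧ ¬d) ∨ (¬e ∧ b) ∨ (¬a ∧ e ∧ a ∧ ¬d) ∨ (¬a ∧ b) ∨ (d ∧ e ∧ a ∧ ¬d) ∨ (d ∧ b)   — distribute ∧ over ∨
= (¬b ∧ e ∧ a ∧ ¬d) ∨ (¬e ∧ b) ∨ (¬a ∧ b) ∨ (d ∧ b)   — simplify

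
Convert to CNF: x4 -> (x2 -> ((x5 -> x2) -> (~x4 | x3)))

~x4 | ~x2 | x3

x4 -> (x2 -> ((x5 -> x2) -> (~x4 | x3)))
= ~x4 | (x2 -> ((x5 -> x2) -> (~x4 | x3)))   — eliminate ->
= ~x4 | ~x2 | ((x5 -> x2) -> (~x4 | x3))   — eliminate ->
= ~x4 | ~x2 | ~(x5 -> x2) | ~x4 | x3   — eliminate ->
= ~x4 | ~x2 | ~(~x5 | x2) | ~x4 | x3   — eliminate ->
= ~x4 | ~x2 | (~~x5 & ~x2) | ~x4 | x3   — De Morgan
= ~x4 | ~x2 | (x5 & ~x2) | ~x4 | x3   — double negation
= (~x4 | ~x2 | x5 | ~x4 | x3) & (~x4 | ~x2 | ~x2 | ~x4 | x3)   — distribute | over &
= ~x4 | ~x2 | x3   — simplify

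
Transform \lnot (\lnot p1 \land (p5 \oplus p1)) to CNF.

p1 \lor \lnot p5

\lnot (\lnot p1 \land (p5 \oplus p1))
= \lnot (\lnot p1 \land (p5 \lor p1) \land \lnot (p5 \land p1))   — expand \oplus
= \lnot \lnot p1 \lor \lnot (p5 \lor p1) \lor \lnot \lnot (p5 \land p1)   — De Morgan
= p1 \lor \lnot (p5 \lor p1) \lor \lnot \lnot (p5 \land p1)   — double negation
= p1 \lor (\lnot p5 \land \lnot p1) \lor \lnot \lnot (p5 \land p1)   — De Morgan
= p1 \lor (\lnot p5 \land \lnot p1) \lor (p5 \land p1)   — double negation
= (p1 \lor \lnot p5 \lor p5) \land (p1 \lor \lnot p5 \lor p1) \land (p1 \lor \lnot p1 \lor p5) \land (p1 \lor \lnot p1 \lor p1)   — distribute \lor over \land
= p1 \lor \lnot p5   — simplify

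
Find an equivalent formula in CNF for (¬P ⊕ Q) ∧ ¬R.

(¬P ⊕ Q) ∧ ¬R
≡ (¬P ∨ Q) ∧ ¬(¬P ∧ Q) ∧ ¬R   (expand ⊕)
≡ (¬P ∨ Q) ∧ (¬¬P ∨ ¬Q) ∧ ¬R   (De Morgan)
≡ (¬P ∨ Q) ∧ (P ∨ ¬Q) ∧ ¬R   (double negation)

(¬P ∨ Q) ∧ (P ∨ ¬Q) ∧ ¬R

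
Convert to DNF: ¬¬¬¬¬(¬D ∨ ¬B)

¬¬¬¬¬(¬D ∨ ¬B)
⇔ ¬¬¬(¬D ∨ ¬B)   [double negation]
⇔ ¬(¬D ∨ ¬B)   [double negation]
⇔ ¬¬D ∧ ¬¬B   [De Morgan]
⇔ D ∧ ¬¬B   [double negation]
⇔ D ∧ B   [double negation]

D ∧ B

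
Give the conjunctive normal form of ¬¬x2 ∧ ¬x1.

¬¬x2 ∧ ¬x1
⇔ x2 ∧ ¬x1   [double negation]

x2 ∧ ¬x1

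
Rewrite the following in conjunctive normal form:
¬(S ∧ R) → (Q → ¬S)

¬(S ∧ R) → (Q → ¬S)
≡ ¬¬(S ∧ R) ∨ (Q → ¬S)   [eliminate →]
≡ ¬¬(S ∧ R) ∨ ¬Q ∨ ¬S   [eliminate →]
≡ (S ∧ R) ∨ ¬Q ∨ ¬S   [double negation]
≡ (S ∨ ¬Q ∨ ¬S) ∧ (R ∨ ¬Q ∨ ¬S)   [distribute ∨ over ∧]
≡ R ∨ ¬Q ∨ ¬S   [simplify]

R ∨ ¬Q ∨ ¬S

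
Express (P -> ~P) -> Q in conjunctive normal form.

P | Q

(P -> ~P) -> Q
= ~(P -> ~P) | Q   — eliminate ->
= ~(~P | ~P) | Q   — eliminate ->
= (~~P & ~~P) | Q   — De Morgan
= (P & ~~P) | Q   — double negation
= (P & P) | Q   — double negation
= (P | Q) & (P | Q)   — distribute | over &
= P | Q   — simplify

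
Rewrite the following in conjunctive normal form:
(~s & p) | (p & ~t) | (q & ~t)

(~s | ~t) & (p | q) & (p | ~t)

(~s & p) | (p & ~t) | (q & ~t)
= (~s | p | q) & (~s | p | ~t) & (~s | ~t | q) & (~s | ~t | ~t) & (p | p | q) & (p | p | ~t) & (p | ~t | q) & (p | ~t | ~t)   (distribute | over &)
= (~s | ~t) & (p | q) & (p | ~t)   (simplify)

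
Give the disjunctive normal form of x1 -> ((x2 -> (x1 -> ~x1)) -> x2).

x1 -> ((x2 -> (x1 -> ~x1)) -> x2)
⇔ ~x1 | ((x2 -> (x1 -> ~x1)) -> x2)   [eliminate ->]
⇔ ~x1 | ~(x2 -> (x1 -> ~x1)) | x2   [eliminate ->]
⇔ ~x1 | ~(~x2 | (x1 -> ~x1)) | x2   [eliminate ->]
⇔ ~x1 | ~(~x2 | ~x1 | ~x1) | x2   [eliminate ->]
⇔ ~x1 | (~~x2 & ~~x1 & ~~x1) | x2   [De Morgan]
⇔ ~x1 | (x2 & ~~x1 & ~~x1) | x2   [double negation]
⇔ ~x1 | (x2 & x1 & ~~x1) | x2   [double negation]
⇔ ~x1 | (x2 & x1 & x1) | x2   [double negation]
⇔ ~x1 | x2   [simplify]

~x1 | x2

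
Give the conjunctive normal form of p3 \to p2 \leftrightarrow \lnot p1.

(p3 \lor \lnot p1) \land (\lnot p2 \lor \lnot p1) \land (p1 \lor \lnot p3 \lor p2)

p3 \to p2 \leftrightarrow \lnot p1
≡ ((p3 \to p2) \to \lnot p1) \land (\lnot p1 \to (p3 \to p2))   [eliminate \leftrightarrow]
≡ (\lnot (p3 \to p2) \lor \lnot p1) \land (\lnot p1 \to (p3 \to p2))   [eliminate \to]
≡ (\lnot (\lnot p3 \lor p2) \lor \lnot p1) \land (\lnot p1 \to (p3 \to p2))   [eliminate \to]
≡ (\lnot (\lnot p3 \lor p2) \lor \lnot p1) \land (\lnot \lnot p1 \lor (p3 \to p2))   [eliminate \to]
≡ (\lnot (\lnot p3 \lor p2) \lor \lnot p1) \land (\lnot \lnot p1 \lor \lnot p3 \lor p2)   [eliminate \to]
≡ (\lnot \lnot p3 \land \lnot p2 \lor \lnot p1) \land (\lnot \lnot p1 \lor \lnot p3 \lor p2)   [De Morgan]
≡ (p3 \land \lnot p2 \lor \lnot p1) \land (\lnot \lnot p1 \lor \lnot p3 \lor p2)   [double negation]
≡ (p3 \land \lnot p2 \lor \lnot p1) \land (p1 \lor \lnot p3 \lor p2)   [double negation]
≡ (p3 \lor \lnot p1) \land (\lnot p2 \lor \lnot p1) \land (p1 \lor \lnot p3 \lor p2)   [distribute \lor over \land]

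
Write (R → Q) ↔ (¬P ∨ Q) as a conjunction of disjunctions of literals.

(R → Q) ↔ (¬P ∨ Q)
= ((R → Q) → (¬P ∨ Q)) ∧ ((¬P ∨ Q) → (R → Q))   (eliminate ↔)
= (¬(R → Q) ∨ ¬P ∨ Q) ∧ ((¬P ∨ Q) → (R → Q))   (eliminate →)
= (¬(¬R ∨ Q) ∨ ¬P ∨ Q) ∧ ((¬P ∨ Q) → (R → Q))   (eliminate →)
= (¬(¬R ∨ Q) ∨ ¬P ∨ Q) ∧ (¬(¬P ∨ Q) ∨ (R → Q))   (eliminate →)
= (¬(¬R ∨ Q) ∨ ¬P ∨ Q) ∧ (¬(¬P ∨ Q) ∨ ¬R ∨ Q)   (eliminate →)
= ((¬¬R ∧ ¬Q) ∨ ¬P ∨ Q) ∧ (¬(¬P ∨ Q) ∨ ¬R ∨ Q)   (De Morgan)
= ((R ∧ ¬Q) ∨ ¬P ∨ Q) ∧ (¬(¬P ∨ Q) ∨ ¬R ∨ Q)   (double negation)
= ((R ∧ ¬Q) ∨ ¬P ∨ Q) ∧ ((¬¬P ∧ ¬Q) ∨ ¬R ∨ Q)   (De Morgan)
= ((R ∧ ¬Q) ∨ ¬P ∨ Q) ∧ ((P ∧ ¬Q) ∨ ¬R ∨ Q)   (double negation)
= (R ∨ ¬P ∨ Q) ∧ (¬Q ∨ ¬P ∨ Q) ∧ (P ∨ ¬R ∨ Q) ∧ (¬Q ∨ ¬R ∨ Q)   (distribute ∨ over ∧)
= (R ∨ ¬P ∨ Q) ∧ (P ∨ ¬R ∨ Q)   (simplify)

(R ∨ ¬P ∨ Q) ∧ (P ∨ ¬R ∨ Q)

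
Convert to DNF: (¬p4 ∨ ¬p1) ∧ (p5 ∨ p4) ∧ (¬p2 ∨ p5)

(¬p4 ∧ p5) ∨ (¬p1 ∧ p5) ∨ (¬p1 ∧ p4 ∧ ¬p2)

(¬p4 ∨ ¬p1) ∧ (p5 ∨ p4) ∧ (¬p2 ∨ p5)
≡ (¬p4 ∧ p5 ∧ ¬p2) ∨ (¬p4 ∧ p5 ∧ p5) ∨ (¬p4 ∧ p4 ∧ ¬p2) ∨ (¬p4 ∧ p4 ∧ p5) ∨ (¬p1 ∧ p5 ∧ ¬p2) ∨ (¬p1 ∧ p5 ∧ p5) ∨ (¬p1 ∧ p4 ∧ ¬p2) ∨ (¬p1 ∧ p4 ∧ p5)   [distribute ∧ over ∨]
≡ (¬p4 ∧ p5) ∨ (¬p1 ∧ p5) ∨ (¬p1 ∧ p4 ∧ ¬p2)   [simplify]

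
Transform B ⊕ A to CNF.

(B ∨ A) ∧ (¬B ∨ ¬A)

B ⊕ A
⇔ (B ∨ A) ∧ ¬(B ∧ A)   [expand ⊕]
⇔ (B ∨ A) ∧ (¬B ∨ ¬A)   [De Morgan]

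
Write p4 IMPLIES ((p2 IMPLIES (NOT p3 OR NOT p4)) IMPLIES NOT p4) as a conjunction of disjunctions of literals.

(NOT p4 OR p2) AND (NOT p4 OR p3)

p4 IMPLIES ((p2 IMPLIES (NOT p3 OR NOT p4)) IMPLIES NOT p4)
= NOT p4 OR ((p2 IMPLIES (NOT p3 OR NOT p4)) IMPLIES NOT p4)
= NOT p4 OR NOT (p2 IMPLIES (NOT p3 OR NOT p4)) OR NOT p4
= NOT p4 OR NOT (NOT p2 OR NOT p3 OR NOT p4) OR NOT p4
= NOT p4 OR (NOT NOT p2 AND NOT NOT p3 AND NOT NOT p4) OR NOT p4
= NOT p4 OR (p2 AND NOT NOT p3 AND NOT NOT p4) OR NOT p4
= NOT p4 OR (p2 AND p3 AND NOT NOT p4) OR NOT p4
= NOT p4 OR (p2 AND p3 AND p4) OR NOT p4
= (NOT p4 OR p2 OR NOT p4) AND (NOT p4 OR p3 OR NOT p4) AND (NOT p4 OR p4 OR NOT p4)
= (NOT p4 OR p2) AND (NOT p4 OR p3)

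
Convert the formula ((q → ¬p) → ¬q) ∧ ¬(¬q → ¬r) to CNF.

((q → ¬p) → ¬q) ∧ ¬(¬q → ¬r)
= (¬(q → ¬p) ∨ ¬q) ∧ ¬(¬q → ¬r)   — eliminate →
= (¬(¬q ∨ ¬p) ∨ ¬q) ∧ ¬(¬q → ¬r)   — eliminate →
= (¬(¬q ∨ ¬p) ∨ ¬q) ∧ ¬(¬¬q ∨ ¬r)   — eliminate →
= ((¬¬q ∧ ¬¬p) ∨ ¬q) ∧ ¬(¬¬q ∨ ¬r)   — De Morgan
= ((q ∧ ¬¬p) ∨ ¬q) ∧ ¬(¬¬q ∨ ¬r)   — double negation
= ((q ∧ p) ∨ ¬q) ∧ ¬(¬¬q ∨ ¬r)   — double negation
= ((q ∧ p) ∨ ¬q) ∧ ¬¬¬q ∧ ¬¬r   — De Morgan
= ((q ∧ p) ∨ ¬q) ∧ ¬q ∧ ¬¬r   — double negation
= ((q ∧ p) ∨ ¬q) ∧ ¬q ∧ r   — double negation
= (q ∨ ¬q) ∧ (p ∨ ¬q) ∧ ¬q ∧ r   — distribute ∨ over ∧
= ¬q ∧ r   — simplify

¬q ∧ r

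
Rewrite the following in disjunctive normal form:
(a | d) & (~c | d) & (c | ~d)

(a & ~c & ~d) | (d & c)

(a | d) & (~c | d) & (c | ~d)
≡ (a & ~c & c) | (a & ~c & ~d) | (a & d & c) | (a & d & ~d) | (d & ~c & c) | (d & ~c & ~d) | (d & d & c) | (d & d & ~d)
≡ (a & ~c & ~d) | (d & c)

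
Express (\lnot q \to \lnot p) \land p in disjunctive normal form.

q \land p

(\lnot q \to \lnot p) \land p
= (\lnot \lnot q \lor \lnot p) \land p   [eliminate \to]
= (q \lor \lnot p) \land p   [double negation]
= (q \land p) \lor (\lnot p \land p)   [distribute \land over \lor]
= q \land p   [simplify]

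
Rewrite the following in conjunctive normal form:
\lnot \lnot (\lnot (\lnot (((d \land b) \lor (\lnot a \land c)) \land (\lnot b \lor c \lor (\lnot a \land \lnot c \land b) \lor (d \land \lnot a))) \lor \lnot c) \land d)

(b \lor \lnot a) \land c \land d

\lnot \lnot (\lnot (\lnot (((d \land b) \lor (\lnot a \land c)) \land (\lnot b \lor c \lor (\lnot a \land \lnot c \land b) \lor (d \land \lnot a))) \lor \lnot c) \land d)
≡ \lnot (\lnot (((d \land b) \lor (\lnot a \land c)) \land (\lnot b \lor c \lor (\lnot a \land \lnot c \land b) \lor (d \land \lnot a))) \lor \lnot c) \land d   [double negation]
≡ \lnot \lnot (((d \land b) \lor (\lnot a \land c)) \land (\lnot b \lor c \lor (\lnot a \land \lnot c \land b) \lor (d \land \lnot a))) \land \lnot \lnot c \land d   [De Morgan]
≡ ((d \land b) \lor (\lnot a \land c)) \land (\lnot b \lor c \lor (\lnot a \land \lnot c \land b) \lor (d \land \lnot a)) \land \lnot \lnot c \land d   [double negation]
≡ ((d \land b) \lor (\lnot a \land c)) \land (\lnot b \lor c \lor (\lnot a \land \lnot c \land b) \lor (d \land \lnot a)) \land c \land d   [double negation]
≡ (d \lor \lnot a) \land (d \lor c) \land (b \lor \lnot a) \land (b \lor c) \land (\lnot b \lor c \lor \lnot a \lor d) \land (\lnot b \lor c \lor \lnot a \lor \lnot a) \land (\lnot b \lor c \lor \lnot c \lor d) \land (\lnot b \lor c \lor \lnot c \lor \lnot a) \land (\lnot b \lor c \lor b \lor d) \land (\lnot b \lor c \lor b \lor \lnot a) \land c \land d   [distribute \lor over \land]
≡ (b \lor \lnot a) \land c \land d   [simplify]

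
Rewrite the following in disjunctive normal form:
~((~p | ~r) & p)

(p & r) | ~p

~((~p | ~r) & p)
≡ ~(~p | ~r) | ~p   [De Morgan]
≡ (~~p & ~~r) | ~p   [De Morgan]
≡ (p & ~~r) | ~p   [double negation]
≡ (p & r) | ~p   [double negation]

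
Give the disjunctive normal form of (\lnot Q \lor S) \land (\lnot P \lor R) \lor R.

\lnot Q \land \lnot P \lor S \land \lnot P \lor R

(\lnot Q \lor S) \land (\lnot P \lor R) \lor R
≡ \lnot Q \land \lnot P \lor \lnot Q \land R \lor S \land \lnot P \lor S \land R \lor R   (distribute \land over \lor)
≡ \lnot Q \land \lnot P \lor S \land \lnot P \lor R   (simplify)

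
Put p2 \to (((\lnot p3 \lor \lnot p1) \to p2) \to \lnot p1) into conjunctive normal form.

\lnot p2 \lor \lnot p1

p2 \to (((\lnot p3 \lor \lnot p1) \to p2) \to \lnot p1)
= \lnot p2 \lor (((\lnot p3 \lor \lnot p1) \to p2) \to \lnot p1)   [eliminate \to]
= \lnot p2 \lor \lnot ((\lnot p3 \lor \lnot p1) \to p2) \lor \lnot p1   [eliminate \to]
= \lnot p2 \lor \lnot (\lnot (\lnot p3 \lor \lnot p1) \lor p2) \lor \lnot p1   [eliminate \to]
= \lnot p2 \lor (\lnot \lnot (\lnot p3 \lor \lnot p1) \land \lnot p2) \lor \lnot p1   [De Morgan]
= \lnot p2 \lor ((\lnot p3 \lor \lnot p1) \land \lnot p2) \lor \lnot p1   [double negation]
= (\lnot p2 \lor \lnot p3 \lor \lnot p1 \lor \lnot p1) \land (\lnot p2 \lor \lnot p2 \lor \lnot p1)   [distribute \lor over \land]
= \lnot p2 \lor \lnot p1   [simplify]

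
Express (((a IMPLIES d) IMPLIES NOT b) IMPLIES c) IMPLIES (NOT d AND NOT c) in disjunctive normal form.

(((a IMPLIES d) IMPLIES NOT b) IMPLIES c) IMPLIES (NOT d AND NOT c)
≡ NOT (((a IMPLIES d) IMPLIES NOT b) IMPLIES c) OR (NOT d AND NOT c)   — eliminate IMPLIES
≡ NOT (NOT ((a IMPLIES d) IMPLIES NOT b) OR c) OR (NOT d AND NOT c)   — eliminate IMPLIES
≡ NOT (NOT (NOT (a IMPLIES d) OR NOT b) OR c) OR (NOT d AND NOT c)   — eliminate IMPLIES
≡ NOT (NOT (NOT (NOT a OR d) OR NOT b) OR c) OR (NOT d AND NOT c)   — eliminate IMPLIES
≡ (NOT NOT (NOT (NOT a OR d) OR NOT b) AND NOT c) OR (NOT d AND NOT c)   — De Morgan
≡ ((NOT (NOT a OR d) OR NOT b) AND NOT c) OR (NOT d AND NOT c)   — double negation
≡ (((NOT NOT a AND NOT d) OR NOT b) AND NOT c) OR (NOT d AND NOT c)   — De Morgan
≡ (((a AND NOT d) OR NOT b) AND NOT c) OR (NOT d AND NOT c)   — double negation
≡ (a AND NOT d AND NOT c) OR (NOT b AND NOT c) OR (NOT d AND NOT c)   — distribute AND over OR
≡ (NOT b AND NOT c) OR (NOT d AND NOT c)   — simplify

(NOT b AND NOT c) OR (NOT d AND NOT c)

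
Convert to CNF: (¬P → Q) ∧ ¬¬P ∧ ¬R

(¬P → Q) ∧ ¬¬P ∧ ¬R
⇔ (¬¬P ∨ Q) ∧ ¬¬P ∧ ¬R   — eliminate →
⇔ (P ∨ Q) ∧ ¬¬P ∧ ¬R   — double negation
⇔ (P ∨ Q) ∧ P ∧ ¬R   — double negation
⇔ P ∧ ¬R   — simplify

P ∧ ¬R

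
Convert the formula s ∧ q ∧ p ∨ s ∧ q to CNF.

s ∧ q

s ∧ q ∧ p ∨ s ∧ q
⇔ (s ∨ s) ∧ (s ∨ q) ∧ (q ∨ s) ∧ (q ∨ q) ∧ (p ∨ s) ∧ (p ∨ q)
⇔ s ∧ q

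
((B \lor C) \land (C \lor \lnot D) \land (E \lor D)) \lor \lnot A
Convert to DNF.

((B \lor C) \land (C \lor \lnot D) \land (E \lor D)) \lor \lnot A
⇔ (B \land C \land E) \lor (B \land C \land D) \lor (B \land \lnot D \land E) \lor (B \land \lnot D \land D) \lor (C \land C \land E) \lor (C \land C \land D) \lor (C \land \lnot D \land E) \lor (C \land \lnot D \land D) \lor \lnot A   [distribute \land over \lor]
⇔ (B \land \lnot D \land E) \lor (C \land E) \lor (C \land D) \lor \lnot A   [simplify]

(B \land \lnot D \land E) \lor (C \land E) \lor (C \land D) \lor \lnot A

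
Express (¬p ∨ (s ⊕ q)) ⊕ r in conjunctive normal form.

(¬p ∨ (s ⊕ q)) ⊕ r
= (¬p ∨ (s ⊕ q) ∨ r) ∧ ¬((¬p ∨ (s ⊕ q)) ∧ r)   [expand ⊕]
= (¬p ∨ ((s ∨ q) ∧ ¬(s ∧ q)) ∨ r) ∧ ¬((¬p ∨ (s ⊕ q)) ∧ r)   [expand ⊕]
= (¬p ∨ ((s ∨ q) ∧ ¬(s ∧ q)) ∨ r) ∧ ¬((¬p ∨ ((s ∨ q) ∧ ¬(s ∧ q))) ∧ r)   [expand ⊕]
= (¬p ∨ ((s ∨ q) ∧ (¬s ∨ ¬q)) ∨ r) ∧ ¬((¬p ∨ ((s ∨ q) ∧ ¬(s ∧ q))) ∧ r)   [De Morgan]
= (¬p ∨ ((s ∨ q) ∧ (¬s ∨ ¬q)) ∨ r) ∧ (¬(¬p ∨ ((s ∨ q) ∧ ¬(s ∧ q))) ∨ ¬r)   [De Morgan]
= (¬p ∨ ((s ∨ q) ∧ (¬s ∨ ¬q)) ∨ r) ∧ ((¬¬p ∧ ¬((s ∨ q) ∧ ¬(s ∧ q))) ∨ ¬r)   [De Morgan]
= (¬p ∨ ((s ∨ q) ∧ (¬s ∨ ¬q)) ∨ r) ∧ ((p ∧ ¬((s ∨ q) ∧ ¬(s ∧ q))) ∨ ¬r)   [double negation]
= (¬p ∨ ((s ∨ q) ∧ (¬s ∨ ¬q)) ∨ r) ∧ ((p ∧ (¬(s ∨ q) ∨ ¬¬(s ∧ q))) ∨ ¬r)   [De Morgan]
= (¬p ∨ ((s ∨ q) ∧ (¬s ∨ ¬q)) ∨ r) ∧ ((p ∧ ((¬s ∧ ¬q) ∨ ¬¬(s ∧ q))) ∨ ¬r)   [De Morgan]
= (¬p ∨ ((s ∨ q) ∧ (¬s ∨ ¬q)) ∨ r) ∧ ((p ∧ ((¬s ∧ ¬q) ∨ (s ∧ q))) ∨ ¬r)   [double negation]
= (¬p ∨ s ∨ q ∨ r) ∧ (¬p ∨ ¬s ∨ ¬q ∨ r) ∧ (p ∨ ¬r) ∧ (¬s ∨ s ∨ ¬r) ∧ (¬s ∨ q ∨ ¬r) ∧ (¬q ∨ s ∨ ¬r) ∧ (¬q ∨ q ∨ ¬r)   [distribute ∨ over ∧]
= (¬p ∨ s ∨ q ∨ r) ∧ (¬p ∨ ¬s ∨ ¬q ∨ r) ∧ (p ∨ ¬r) ∧ (¬s ∨ q ∨ ¬r) ∧ (¬q ∨ s ∨ ¬r)   [simplify]

(¬p ∨ s ∨ q ∨ r) ∧ (¬p ∨ ¬s ∨ ¬q ∨ r) ∧ (p ∨ ¬r) ∧ (¬s ∨ q ∨ ¬r) ∧ (¬q ∨ s ∨ ¬r)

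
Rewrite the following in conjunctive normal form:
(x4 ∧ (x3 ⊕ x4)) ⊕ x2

(x4 ∧ (x3 ⊕ x4)) ⊕ x2
⇔ ((x4 ∧ (x3 ⊕ x4)) ∨ x2) ∧ ¬(x4 ∧ (x3 ⊕ x4) ∧ x2)
⇔ ((x4 ∧ (x3 ∨ x4) ∧ ¬(x3 ∧ x4)) ∨ x2) ∧ ¬(x4 ∧ (x3 ⊕ x4) ∧ x2)
⇔ ((x4 ∧ (x3 ∨ x4) ∧ ¬(x3 ∧ x4)) ∨ x2) ∧ ¬(x4 ∧ (x3 ∨ x4) ∧ ¬(x3 ∧ x4) ∧ x2)
⇔ ((x4 ∧ (x3 ∨ x4) ∧ (¬x3 ∨ ¬x4)) ∨ x2) ∧ ¬(x4 ∧ (x3 ∨ x4) ∧ ¬(x3 ∧ x4) ∧ x2)
⇔ ((x4 ∧ (x3 ∨ x4) ∧ (¬x3 ∨ ¬x4)) ∨ x2) ∧ (¬x4 ∨ ¬(x3 ∨ x4) ∨ ¬¬(x3 ∧ x4) ∨ ¬x2)
⇔ ((x4 ∧ (x3 ∨ x4) ∧ (¬x3 ∨ ¬x4)) ∨ x2) ∧ (¬x4 ∨ (¬x3 ∧ ¬x4) ∨ ¬¬(x3 ∧ x4) ∨ ¬x2)
⇔ ((x4 ∧ (x3 ∨ x4) ∧ (¬x3 ∨ ¬x4)) ∨ x2) ∧ (¬x4 ∨ (¬x3 ∧ ¬x4) ∨ (x3 ∧ x4) ∨ ¬x2)
⇔ (x4 ∨ x2) ∧ (x3 ∨ x4 ∨ x2) ∧ (¬x3 ∨ ¬x4 ∨ x2) ∧ (¬x4 ∨ ¬x3 ∨ x3 ∨ ¬x2) ∧ (¬x4 ∨ ¬x3 ∨ x4 ∨ ¬x2) ∧ (¬x4 ∨ ¬x4 ∨ x3 ∨ ¬x2) ∧ (¬x4 ∨ ¬x4 ∨ x4 ∨ ¬x2)
⇔ (x4 ∨ x2) ∧ (¬x3 ∨ ¬x4 ∨ x2) ∧ (¬x4 ∨ x3 ∨ ¬x2)

(x4 ∨ x2) ∧ (¬x3 ∨ ¬x4 ∨ x2) ∧ (¬x4 ∨ x3 ∨ ¬x2)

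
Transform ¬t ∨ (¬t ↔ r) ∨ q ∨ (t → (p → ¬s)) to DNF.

¬t ∨ (t ∧ ¬r) ∨ q ∨ ¬p ∨ ¬s

¬t ∨ (¬t ↔ r) ∨ q ∨ (t → (p → ¬s))
≡ ¬t ∨ ((¬t → r) ∧ (r → ¬t)) ∨ q ∨ (t → (p → ¬s))
≡ ¬t ∨ ((¬¬t ∨ r) ∧ (r → ¬t)) ∨ q ∨ (t → (p → ¬s))
≡ ¬t ∨ ((¬¬t ∨ r) ∧ (¬r ∨ ¬t)) ∨ q ∨ (t → (p → ¬s))
≡ ¬t ∨ ((¬¬t ∨ r) ∧ (¬r ∨ ¬t)) ∨ q ∨ ¬t ∨ (p → ¬s)
≡ ¬t ∨ ((¬¬t ∨ r) ∧ (¬r ∨ ¬t)) ∨ q ∨ ¬t ∨ ¬p ∨ ¬s
≡ ¬t ∨ ((t ∨ r) ∧ (¬r ∨ ¬t)) ∨ q ∨ ¬t ∨ ¬p ∨ ¬s
≡ ¬t ∨ (t ∧ ¬r) ∨ (t ∧ ¬t) ∨ (r ∧ ¬r) ∨ (r ∧ ¬t) ∨ q ∨ ¬t ∨ ¬p ∨ ¬s
≡ ¬t ∨ (t ∧ ¬r) ∨ q ∨ ¬p ∨ ¬s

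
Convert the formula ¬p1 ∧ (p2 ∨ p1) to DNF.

¬p1 ∧ (p2 ∨ p1)
= (¬p1 ∧ p2) ∨ (¬p1 ∧ p1)
= ¬p1 ∧ p2

¬p1 ∧ p2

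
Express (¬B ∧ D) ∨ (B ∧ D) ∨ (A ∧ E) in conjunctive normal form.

(¬B ∧ D) ∨ (B ∧ D) ∨ (A ∧ E)
= (¬B ∨ B ∨ A) ∧ (¬B ∨ B ∨ E) ∧ (¬B ∨ D ∨ A) ∧ (¬B ∨ D ∨ E) ∧ (D ∨ B ∨ A) ∧ (D ∨ B ∨ E) ∧ (D ∨ D ∨ A) ∧ (D ∨ D ∨ E)
= (D ∨ A) ∧ (D ∨ E)

(D ∨ A) ∧ (D ∨ E)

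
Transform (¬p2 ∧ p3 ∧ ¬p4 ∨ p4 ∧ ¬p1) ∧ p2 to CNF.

(¬p2 ∧ p3 ∧ ¬p4 ∨ p4 ∧ ¬p1) ∧ p2
⇔ (¬p2 ∨ p4) ∧ (¬p2 ∨ ¬p1) ∧ (p3 ∨ p4) ∧ (p3 ∨ ¬p1) ∧ (¬p4 ∨ p4) ∧ (¬p4 ∨ ¬p1) ∧ p2   — distribute ∨ over ∧
⇔ (¬p2 ∨ p4) ∧ (¬p2 ∨ ¬p1) ∧ (p3 ∨ p4) ∧ (p3 ∨ ¬p1) ∧ (¬p4 ∨ ¬p1) ∧ p2   — simplify

(¬p2 ∨ p4) ∧ (¬p2 ∨ ¬p1) ∧ (p3 ∨ p4) ∧ (p3 ∨ ¬p1) ∧ (¬p4 ∨ ¬p1) ∧ p2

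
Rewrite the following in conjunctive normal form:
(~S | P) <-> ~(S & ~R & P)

(~P | ~S | R) & (P | ~S)

(~S | P) <-> ~(S & ~R & P)
⇔ ((~S | P) -> ~(S & ~R & P)) & (~(S & ~R & P) -> (~S | P))   (eliminate <->)
⇔ (~(~S | P) | ~(S & ~R & P)) & (~(S & ~R & P) -> (~S | P))   (eliminate ->)
⇔ (~(~S | P) | ~(S & ~R & P)) & (~~(S & ~R & P) | ~S | P)   (eliminate ->)
⇔ ((~~S & ~P) | ~(S & ~R & P)) & (~~(S & ~R & P) | ~S | P)   (De Morgan)
⇔ ((S & ~P) | ~(S & ~R & P)) & (~~(S & ~R & P) | ~S | P)   (double negation)
⇔ ((S & ~P) | ~S | ~~R | ~P) & (~~(S & ~R & P) | ~S | P)   (De Morgan)
⇔ ((S & ~P) | ~S | R | ~P) & (~~(S & ~R & P) | ~S | P)   (double negation)
⇔ ((S & ~P) | ~S | R | ~P) & ((S & ~R & P) | ~S | P)   (double negation)
⇔ (S | ~S | R | ~P) & (~P | ~S | R | ~P) & (S | ~S | P) & (~R | ~S | P) & (P | ~S | P)   (distribute | over &)
⇔ (~P | ~S | R) & (P | ~S)   (simplify)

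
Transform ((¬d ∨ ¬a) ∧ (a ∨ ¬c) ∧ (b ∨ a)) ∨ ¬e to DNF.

(¬d ∧ a) ∨ (¬d ∧ ¬c ∧ b) ∨ (¬a ∧ ¬c ∧ b) ∨ ¬e

((¬d ∨ ¬a) ∧ (a ∨ ¬c) ∧ (b ∨ a)) ∨ ¬e
≡ (¬d ∧ a ∧ b) ∨ (¬d ∧ a ∧ a) ∨ (¬d ∧ ¬c ∧ b) ∨ (¬d ∧ ¬c ∧ a) ∨ (¬a ∧ a ∧ b) ∨ (¬a ∧ a ∧ a) ∨ (¬a ∧ ¬c ∧ b) ∨ (¬a ∧ ¬c ∧ a) ∨ ¬e   [distribute ∧ over ∨]
≡ (¬d ∧ a) ∨ (¬d ∧ ¬c ∧ b) ∨ (¬a ∧ ¬c ∧ b) ∨ ¬e   [simplify]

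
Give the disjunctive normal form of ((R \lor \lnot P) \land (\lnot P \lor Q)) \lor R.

\lnot P \lor R

((R \lor \lnot P) \land (\lnot P \lor Q)) \lor R
≡ (R \land \lnot P) \lor (R \land Q) \lor (\lnot P \land \lnot P) \lor (\lnot P \land Q) \lor R   — distribute \land over \lor
≡ \lnot P \lor R   — simplify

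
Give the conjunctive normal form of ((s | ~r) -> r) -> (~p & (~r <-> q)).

((s | ~r) -> r) -> (~p & (~r <-> q))
≡ ~((s | ~r) -> r) | (~p & (~r <-> q))   [eliminate ->]
≡ ~(~(s | ~r) | r) | (~p & (~r <-> q))   [eliminate ->]
≡ ~(~(s | ~r) | r) | (~p & (~r -> q) & (q -> ~r))   [eliminate <->]
≡ ~(~(s | ~r) | r) | (~p & (~~r | q) & (q -> ~r))   [eliminate ->]
≡ ~(~(s | ~r) | r) | (~p & (~~r | q) & (~q | ~r))   [eliminate ->]
≡ (~~(s | ~r) & ~r) | (~p & (~~r | q) & (~q | ~r))   [De Morgan]
≡ ((s | ~r) & ~r) | (~p & (~~r | q) & (~q | ~r))   [double negation]
≡ ((s | ~r) & ~r) | (~p & (r | q) & (~q | ~r))   [double negation]
≡ (s | ~r | ~p) & (s | ~r | r | q) & (s | ~r | ~q | ~r) & (~r | ~p) & (~r | r | q) & (~r | ~q | ~r)   [distribute | over &]
≡ (~r | ~p) & (~r | ~q)   [simplify]

(~r | ~p) & (~r | ~q)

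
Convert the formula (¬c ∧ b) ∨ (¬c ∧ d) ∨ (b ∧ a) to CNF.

(¬c ∧ b) ∨ (¬c ∧ d) ∨ (b ∧ a)
= (¬c ∨ ¬c ∨ b) ∧ (¬c ∨ ¬c ∨ a) ∧ (¬c ∨ d ∨ b) ∧ (¬c ∨ d ∨ a) ∧ (b ∨ ¬c ∨ b) ∧ (b ∨ ¬c ∨ a) ∧ (b ∨ d ∨ b) ∧ (b ∨ d ∨ a)   [distribute ∨ over ∧]
= (¬c ∨ b) ∧ (¬c ∨ a) ∧ (b ∨ d)   [simplify]

(¬c ∨ b) ∧ (¬c ∨ a) ∧ (b ∨ d)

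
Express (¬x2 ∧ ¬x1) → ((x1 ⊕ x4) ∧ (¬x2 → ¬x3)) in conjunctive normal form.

(¬x2 ∧ ¬x1) → ((x1 ⊕ x4) ∧ (¬x2 → ¬x3))
⇔ ¬(¬x2 ∧ ¬x1) ∨ ((x1 ⊕ x4) ∧ (¬x2 → ¬x3))   — eliminate →
⇔ ¬(¬x2 ∧ ¬x1) ∨ ((x1 ∨ x4) ∧ ¬(x1 ∧ x4) ∧ (¬x2 → ¬x3))   — expand ⊕
⇔ ¬(¬x2 ∧ ¬x1) ∨ ((x1 ∨ x4) ∧ ¬(x1 ∧ x4) ∧ (¬¬x2 ∨ ¬x3))   — eliminate →
⇔ ¬¬x2 ∨ ¬¬x1 ∨ ((x1 ∨ x4) ∧ ¬(x1 ∧ x4) ∧ (¬¬x2 ∨ ¬x3))   — De Morgan
⇔ x2 ∨ ¬¬x1 ∨ ((x1 ∨ x4) ∧ ¬(x1 ∧ x4) ∧ (¬¬x2 ∨ ¬x3))   — double negation
⇔ x2 ∨ x1 ∨ ((x1 ∨ x4) ∧ ¬(x1 ∧ x4) ∧ (¬¬x2 ∨ ¬x3))   — double negation
⇔ x2 ∨ x1 ∨ ((x1 ∨ x4) ∧ (¬x1 ∨ ¬x4) ∧ (¬¬x2 ∨ ¬x3))   — De Morgan
⇔ x2 ∨ x1 ∨ ((x1 ∨ x4) ∧ (¬x1 ∨ ¬x4) ∧ (x2 ∨ ¬x3))   — double negation
⇔ (x2 ∨ x1 ∨ x1 ∨ x4) ∧ (x2 ∨ x1 ∨ ¬x1 ∨ ¬x4) ∧ (x2 ∨ x1 ∨ x2 ∨ ¬x3)   — distribute ∨ over ∧
⇔ (x2 ∨ x1 ∨ x4) ∧ (x2 ∨ x1 ∨ ¬x3)   — simplify

(x2 ∨ x1 ∨ x4) ∧ (x2 ∨ x1 ∨ ¬x3)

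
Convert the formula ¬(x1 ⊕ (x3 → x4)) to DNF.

(¬x1 ∧ x3 ∧ ¬x4) ∨ (¬x3 ∧ x1) ∨ (x4 ∧ x1)

¬(x1 ⊕ (x3 → x4))
≡ ¬((x1 ∧ ¬(x3 → x4)) ∨ (¬x1 ∧ (x3 → x4)))   [expand ⊕]
≡ ¬((x1 ∧ ¬(¬x3 ∨ x4)) ∨ (¬x1 ∧ (x3 → x4)))   [eliminate →]
≡ ¬((x1 ∧ ¬(¬x3 ∨ x4)) ∨ (¬x1 ∧ (¬x3 ∨ x4)))   [eliminate →]
≡ ¬(x1 ∧ ¬(¬x3 ∨ x4)) ∧ ¬(¬x1 ∧ (¬x3 ∨ x4))   [De Morgan]
≡ (¬x1 ∨ ¬¬(¬x3 ∨ x4)) ∧ ¬(¬x1 ∧ (¬x3 ∨ x4))   [De Morgan]
≡ (¬x1 ∨ ¬x3 ∨ x4) ∧ ¬(¬x1 ∧ (¬x3 ∨ x4))   [double negation]
≡ (¬x1 ∨ ¬x3 ∨ x4) ∧ (¬¬x1 ∨ ¬(¬x3 ∨ x4))   [De Morgan]
≡ (¬x1 ∨ ¬x3 ∨ x4) ∧ (x1 ∨ ¬(¬x3 ∨ x4))   [double negation]
≡ (¬x1 ∨ ¬x3 ∨ x4) ∧ (x1 ∨ (¬¬x3 ∧ ¬x4))   [De Morgan]
≡ (¬x1 ∨ ¬x3 ∨ x4) ∧ (x1 ∨ (x3 ∧ ¬x4))   [double negation]
≡ (¬x1 ∧ x1) ∨ (¬x1 ∧ x3 ∧ ¬x4) ∨ (¬x3 ∧ x1) ∨ (¬x3 ∧ x3 ∧ ¬x4) ∨ (x4 ∧ x1) ∨ (x4 ∧ x3 ∧ ¬x4)   [distribute ∧ over ∨]
≡ (¬x1 ∧ x3 ∧ ¬x4) ∨ (¬x3 ∧ x1) ∨ (x4 ∧ x1)   [simplify]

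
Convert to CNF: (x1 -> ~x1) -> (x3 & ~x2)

(x1 | x3) & (x1 | ~x2)

(x1 -> ~x1) -> (x3 & ~x2)
⇔ ~(x1 -> ~x1) | (x3 & ~x2)   (eliminate ->)
⇔ ~(~x1 | ~x1) | (x3 & ~x2)   (eliminate ->)
⇔ (~~x1 & ~~x1) | (x3 & ~x2)   (De Morgan)
⇔ (x1 & ~~x1) | (x3 & ~x2)   (double negation)
⇔ (x1 & x1) | (x3 & ~x2)   (double negation)
⇔ (x1 | x3) & (x1 | ~x2) & (x1 | x3) & (x1 | ~x2)   (distribute | over &)
⇔ (x1 | x3) & (x1 | ~x2)   (simplify)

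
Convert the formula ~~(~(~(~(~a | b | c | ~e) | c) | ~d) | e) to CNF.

(e | c) & (d | e)

~~(~(~(~(~a | b | c | ~e) | c) | ~d) | e)
⇔ ~(~(~(~a | b | c | ~e) | c) | ~d) | e   — double negation
⇔ (~~(~(~a | b | c | ~e) | c) & ~~d) | e   — De Morgan
⇔ ((~(~a | b | c | ~e) | c) & ~~d) | e   — double negation
⇔ (((~~a & ~b & ~c & ~~e) | c) & ~~d) | e   — De Morgan
⇔ (((a & ~b & ~c & ~~e) | c) & ~~d) | e   — double negation
⇔ (((a & ~b & ~c & e) | c) & ~~d) | e   — double negation
⇔ (((a & ~b & ~c & e) | c) & d) | e   — double negation
⇔ (a | c | e) & (~b | c | e) & (~c | c | e) & (e | c | e) & (d | e)   — distribute | over &
⇔ (e | c) & (d | e)   — simplify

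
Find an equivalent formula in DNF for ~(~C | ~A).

~(~C | ~A)
≡ ~~C & ~~A   (De Morgan)
≡ C & ~~A   (double negation)
≡ C & A   (double negation)

C & A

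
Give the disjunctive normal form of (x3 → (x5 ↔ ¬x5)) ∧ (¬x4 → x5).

(¬x3 ∧ x4) ∨ (¬x3 ∧ x5)

(x3 → (x5 ↔ ¬x5)) ∧ (¬x4 → x5)
≡ (¬x3 ∨ (x5 ↔ ¬x5)) ∧ (¬x4 → x5)   [eliminate →]
≡ (¬x3 ∨ ((x5 → ¬x5) ∧ (¬x5 → x5))) ∧ (¬x4 → x5)   [eliminate ↔]
≡ (¬x3 ∨ ((¬x5 ∨ ¬x5) ∧ (¬x5 → x5))) ∧ (¬x4 → x5)   [eliminate →]
≡ (¬x3 ∨ ((¬x5 ∨ ¬x5) ∧ (¬¬x5 ∨ x5))) ∧ (¬x4 → x5)   [eliminate →]
≡ (¬x3 ∨ ((¬x5 ∨ ¬x5) ∧ (¬¬x5 ∨ x5))) ∧ (¬¬x4 ∨ x5)   [eliminate →]
≡ (¬x3 ∨ ((¬x5 ∨ ¬x5) ∧ (x5 ∨ x5))) ∧ (¬¬x4 ∨ x5)   [double negation]
≡ (¬x3 ∨ ((¬x5 ∨ ¬x5) ∧ (x5 ∨ x5))) ∧ (x4 ∨ x5)   [double negation]
≡ (¬x3 ∧ x4) ∨ (¬x3 ∧ x5) ∨ (¬x5 ∧ x5 ∧ x4) ∨ (¬x5 ∧ x5 ∧ x5) ∨ (¬x5 ∧ x5 ∧ x4) ∨ (¬x5 ∧ x5 ∧ x5) ∨ (¬x5 ∧ x5 ∧ x4) ∨ (¬x5 ∧ x5 ∧ x5) ∨ (¬x5 ∧ x5 ∧ x4) ∨ (¬x5 ∧ x5 ∧ x5)   [distribute ∧ over ∨]
≡ (¬x3 ∧ x4) ∨ (¬x3 ∧ x5)   [simplify]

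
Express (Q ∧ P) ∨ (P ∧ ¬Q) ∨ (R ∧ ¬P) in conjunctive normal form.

P ∨ R

(Q ∧ P) ∨ (P ∧ ¬Q) ∨ (R ∧ ¬P)
= (Q ∨ P ∨ R) ∧ (Q ∨ P ∨ ¬P) ∧ (Q ∨ ¬Q ∨ R) ∧ (Q ∨ ¬Q ∨ ¬P) ∧ (P ∨ P ∨ R) ∧ (P ∨ P ∨ ¬P) ∧ (P ∨ ¬Q ∨ R) ∧ (P ∨ ¬Q ∨ ¬P)   [distribute ∨ over ∧]
= P ∨ R   [simplify]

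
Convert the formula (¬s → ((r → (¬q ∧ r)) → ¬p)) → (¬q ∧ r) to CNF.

(¬s → ((r → (¬q ∧ r)) → ¬p)) → (¬q ∧ r)
≡ ¬(¬s → ((r → (¬q ∧ r)) → ¬p)) ∨ (¬q ∧ r)
≡ ¬(¬¬s ∨ ((r → (¬q ∧ r)) → ¬p)) ∨ (¬q ∧ r)
≡ ¬(¬¬s ∨ ¬(r → (¬q ∧ r)) ∨ ¬p) ∨ (¬q ∧ r)
≡ ¬(¬¬s ∨ ¬(¬r ∨ (¬q ∧ r)) ∨ ¬p) ∨ (¬q ∧ r)
≡ (¬¬¬s ∧ ¬¬(¬r ∨ (¬q ∧ r)) ∧ ¬¬p) ∨ (¬q ∧ r)
≡ (¬s ∧ ¬¬(¬r ∨ (¬q ∧ r)) ∧ ¬¬p) ∨ (¬q ∧ r)
≡ (¬s ∧ (¬r ∨ (¬q ∧ r)) ∧ ¬¬p) ∨ (¬q ∧ r)
≡ (¬s ∧ (¬r ∨ (¬q ∧ r)) ∧ p) ∨ (¬q ∧ r)
≡ (¬s ∨ ¬q) ∧ (¬s ∨ r) ∧ (¬r ∨ ¬q ∨ ¬q) ∧ (¬r ∨ ¬q ∨ r) ∧ (¬r ∨ r ∨ ¬q) ∧ (¬r ∨ r ∨ r) ∧ (p ∨ ¬q) ∧ (p ∨ r)
≡ (¬s ∨ ¬q) ∧ (¬s ∨ r) ∧ (¬r ∨ ¬q) ∧ (p ∨ ¬q) ∧ (p ∨ r)

(¬s ∨ ¬q) ∧ (¬s ∨ r) ∧ (¬r ∨ ¬q) ∧ (p ∨ ¬q) ∧ (p ∨ r)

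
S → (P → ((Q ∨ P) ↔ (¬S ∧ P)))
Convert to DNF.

S → (P → ((Q ∨ P) ↔ (¬S ∧ P)))
≡ ¬S ∨ (P → ((Q ∨ P) ↔ (¬S ∧ P)))   [eliminate →]
≡ ¬S ∨ ¬P ∨ ((Q ∨ P) ↔ (¬S ∧ P))   [eliminate →]
≡ ¬S ∨ ¬P ∨ (((Q ∨ P) → (¬S ∧ P)) ∧ ((¬S ∧ P) → (Q ∨ P)))   [eliminate ↔]
≡ ¬S ∨ ¬P ∨ ((¬(Q ∨ P) ∨ (¬S ∧ P)) ∧ ((¬S ∧ P) → (Q ∨ P)))   [eliminate →]
≡ ¬S ∨ ¬P ∨ ((¬(Q ∨ P) ∨ (¬S ∧ P)) ∧ (¬(¬S ∧ P) ∨ Q ∨ P))   [eliminate →]
≡ ¬S ∨ ¬P ∨ (((¬Q ∧ ¬P) ∨ (¬S ∧ P)) ∧ (¬(¬S ∧ P) ∨ Q ∨ P))   [De Morgan]
≡ ¬S ∨ ¬P ∨ (((¬Q ∧ ¬P) ∨ (¬S ∧ P)) ∧ (¬¬S ∨ ¬P ∨ Q ∨ P))   [De Morgan]
≡ ¬S ∨ ¬P ∨ (((¬Q ∧ ¬P) ∨ (¬S ∧ P)) ∧ (S ∨ ¬P ∨ Q ∨ P))   [double negation]
≡ ¬S ∨ ¬P ∨ (¬Q ∧ ¬P ∧ S) ∨ (¬Q ∧ ¬P ∧ ¬P) ∨ (¬Q ∧ ¬P ∧ Q) ∨ (¬Q ∧ ¬P ∧ P) ∨ (¬S ∧ P ∧ S) ∨ (¬S ∧ P ∧ ¬P) ∨ (¬S ∧ P ∧ Q) ∨ (¬S ∧ P ∧ P)   [distribute ∧ over ∨]
≡ ¬S ∨ ¬P   [simplify]

¬S ∨ ¬P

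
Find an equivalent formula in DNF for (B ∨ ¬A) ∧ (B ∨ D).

(B ∨ ¬A) ∧ (B ∨ D)
≡ (B ∧ B) ∨ (B ∧ D) ∨ (¬A ∧ B) ∨ (¬A ∧ D)   [distribute ∧ over ∨]
≡ B ∨ (¬A ∧ D)   [simplify]

B ∨ (¬A ∧ D)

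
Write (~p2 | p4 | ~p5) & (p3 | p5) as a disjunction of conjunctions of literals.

(~p2 & p3) | (~p2 & p5) | (p4 & p3) | (p4 & p5) | (~p5 & p3)

(~p2 | p4 | ~p5) & (p3 | p5)
= (~p2 & p3) | (~p2 & p5) | (p4 & p3) | (p4 & p5) | (~p5 & p3) | (~p5 & p5)
= (~p2 & p3) | (~p2 & p5) | (p4 & p3) | (p4 & p5) | (~p5 & p3)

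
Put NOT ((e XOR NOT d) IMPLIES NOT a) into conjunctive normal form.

NOT ((e XOR NOT d) IMPLIES NOT a)
≡ NOT (NOT (e XOR NOT d) OR NOT a)   — eliminate IMPLIES
≡ NOT (NOT ((e OR NOT d) AND NOT (e AND NOT d)) OR NOT a)   — expand XOR
≡ NOT NOT ((e OR NOT d) AND NOT (e AND NOT d)) AND NOT NOT a   — De Morgan
≡ (e OR NOT d) AND NOT (e AND NOT d) AND NOT NOT a   — double negation
≡ (e OR NOT d) AND (NOT e OR NOT NOT d) AND NOT NOT a   — De Morgan
≡ (e OR NOT d) AND (NOT e OR d) AND NOT NOT a   — double negation
≡ (e OR NOT d) AND (NOT e OR d) AND a   — double negation

(e OR NOT d) AND (NOT e OR d) AND a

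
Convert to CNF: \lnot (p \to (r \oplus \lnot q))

\lnot (p \to (r \oplus \lnot q))
= \lnot (\lnot p \lor (r \oplus \lnot q))   (eliminate \to)
= \lnot (\lnot p \lor ((r \lor \lnot q) \land \lnot (r \land \lnot q)))   (expand \oplus)
= \lnot \lnot p \land \lnot ((r \lor \lnot q) \land \lnot (r \land \lnot q))   (De Morgan)
= p \land \lnot ((r \lor \lnot q) \land \lnot (r \land \lnot q))   (double negation)
= p \land (\lnot (r \lor \lnot q) \lor \lnot \lnot (r \land \lnot q))   (De Morgan)
= p \land ((\lnot r \land \lnot \lnot q) \lor \lnot \lnot (r \land \lnot q))   (De Morgan)
= p \land ((\lnot r \land q) \lor \lnot \lnot (r \land \lnot q))   (double negation)
= p \land ((\lnot r \land q) \lor (r \land \lnot q))   (double negation)
= p \land (\lnot r \lor r) \land (\lnot r \lor \lnot q) \land (q \lor r) \land (q \lor \lnot q)   (distribute \lor over \land)
= p \land (\lnot r \lor \lnot q) \land (q \lor r)   (simplify)

p \land (\lnot r \lor \lnot q) \land (q \lor r)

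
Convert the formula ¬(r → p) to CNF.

r ∧ ¬p

¬(r → p)
⇔ ¬(¬r ∨ p)   [eliminate →]
⇔ ¬¬r ∧ ¬p   [De Morgan]
⇔ r ∧ ¬p   [double negation]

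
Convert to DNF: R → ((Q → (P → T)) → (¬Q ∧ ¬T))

¬R ∨ (Q ∧ P ∧ ¬T) ∨ (¬Q ∧ ¬T)

R → ((Q → (P → T)) → (¬Q ∧ ¬T))
⇔ ¬R ∨ ((Q → (P → T)) → (¬Q ∧ ¬T))   [eliminate →]
⇔ ¬R ∨ ¬(Q → (P → T)) ∨ (¬Q ∧ ¬T)   [eliminate →]
⇔ ¬R ∨ ¬(¬Q ∨ (P → T)) ∨ (¬Q ∧ ¬T)   [eliminate →]
⇔ ¬R ∨ ¬(¬Q ∨ ¬P ∨ T) ∨ (¬Q ∧ ¬T)   [eliminate →]
⇔ ¬R ∨ (¬¬Q ∧ ¬¬P ∧ ¬T) ∨ (¬Q ∧ ¬T)   [De Morgan]
⇔ ¬R ∨ (Q ∧ ¬¬P ∧ ¬T) ∨ (¬Q ∧ ¬T)   [double negation]
⇔ ¬R ∨ (Q ∧ P ∧ ¬T) ∨ (¬Q ∧ ¬T)   [double negation]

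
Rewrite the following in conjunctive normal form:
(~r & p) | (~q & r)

(~r | ~q) & (p | ~q) & (p | r)

(~r & p) | (~q & r)
= (~r | ~q) & (~r | r) & (p | ~q) & (p | r)   [distribute | over &]
= (~r | ~q) & (p | ~q) & (p | r)   [simplify]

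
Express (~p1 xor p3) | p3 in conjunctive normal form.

~p1 | p3

(~p1 xor p3) | p3
≡ ((~p1 | p3) & ~(~p1 & p3)) | p3   [expand xor]
≡ ((~p1 | p3) & (~~p1 | ~p3)) | p3   [De Morgan]
≡ ((~p1 | p3) & (p1 | ~p3)) | p3   [double negation]
≡ (~p1 | p3 | p3) & (p1 | ~p3 | p3)   [distribute | over &]
≡ ~p1 | p3   [simplify]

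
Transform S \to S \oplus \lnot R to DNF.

\lnot S \lor S \land R

S \to S \oplus \lnot R
= \lnot S \lor (S \oplus \lnot R)   — eliminate \to
= \lnot S \lor S \land \lnot \lnot R \lor \lnot S \land \lnot R   — expand \oplus
= \lnot S \lor S \land R \lor \lnot S \land \lnot R   — double negation
= \lnot S \lor S \land R   — simplify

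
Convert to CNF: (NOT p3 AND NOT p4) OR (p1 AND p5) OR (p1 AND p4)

(NOT p3 OR p1) AND (NOT p3 OR p5 OR p4) AND (NOT p4 OR p1)

(NOT p3 AND NOT p4) OR (p1 AND p5) OR (p1 AND p4)
≡ (NOT p3 OR p1 OR p1) AND (NOT p3 OR p1 OR p4) AND (NOT p3 OR p5 OR p1) AND (NOT p3 OR p5 OR p4) AND (NOT p4 OR p1 OR p1) AND (NOT p4 OR p1 OR p4) AND (NOT p4 OR p5 OR p1) AND (NOT p4 OR p5 OR p4)   [distribute OR over AND]
≡ (NOT p3 OR p1) AND (NOT p3 OR p5 OR p4) AND (NOT p4 OR p1)   [simplify]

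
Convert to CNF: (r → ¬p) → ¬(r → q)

(r → ¬p) → ¬(r → q)
= ¬(r → ¬p) ∨ ¬(r → q)   [eliminate →]
= ¬(¬r ∨ ¬p) ∨ ¬(r → q)   [eliminate →]
= ¬(¬r ∨ ¬p) ∨ ¬(¬r ∨ q)   [eliminate →]
= (¬¬r ∧ ¬¬p) ∨ ¬(¬r ∨ q)   [De Morgan]
= (r ∧ ¬¬p) ∨ ¬(¬r ∨ q)   [double negation]
= (r ∧ p) ∨ ¬(¬r ∨ q)   [double negation]
= (r ∧ p) ∨ (¬¬r ∧ ¬q)   [De Morgan]
= (r ∧ p) ∨ (r ∧ ¬q)   [double negation]
= (r ∨ r) ∧ (r ∨ ¬q) ∧ (p ∨ r) ∧ (p ∨ ¬q)   [distribute ∨ over ∧]
= r ∧ (p ∨ ¬q)   [simplify]

r ∧ (p ∨ ¬q)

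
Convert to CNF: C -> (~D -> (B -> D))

C -> (~D -> (B -> D))
≡ ~C | (~D -> (B -> D))   [eliminate ->]
≡ ~C | ~~D | (B -> D)   [eliminate ->]
≡ ~C | ~~D | ~B | D   [eliminate ->]
≡ ~C | D | ~B | D   [double negation]
≡ ~C | D | ~B   [simplify]

~C | D | ~B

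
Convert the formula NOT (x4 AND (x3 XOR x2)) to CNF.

(NOT x4 OR NOT x3 OR x2) AND (NOT x4 OR NOT x2 OR x3)

NOT (x4 AND (x3 XOR x2))
⇔ NOT (x4 AND (x3 OR x2) AND NOT (x3 AND x2))
⇔ NOT x4 OR NOT (x3 OR x2) OR NOT NOT (x3 AND x2)
⇔ NOT x4 OR (NOT x3 AND NOT x2) OR NOT NOT (x3 AND x2)
⇔ NOT x4 OR (NOT x3 AND NOT x2) OR (x3 AND x2)
⇔ (NOT x4 OR NOT x3 OR x3) AND (NOT x4 OR NOT x3 OR x2) AND (NOT x4 OR NOT x2 OR x3) AND (NOT x4 OR NOT x2 OR x2)
⇔ (NOT x4 OR NOT x3 OR x2) AND (NOT x4 OR NOT x2 OR x3)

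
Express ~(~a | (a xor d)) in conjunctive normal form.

~(~a | (a xor d))
≡ ~(~a | ((a | d) & ~(a & d)))   — expand xor
≡ ~~a & ~((a | d) & ~(a & d))   — De Morgan
≡ a & ~((a | d) & ~(a & d))   — double negation
≡ a & (~(a | d) | ~~(a & d))   — De Morgan
≡ a & ((~a & ~d) | ~~(a & d))   — De Morgan
≡ a & ((~a & ~d) | (a & d))   — double negation
≡ a & (~a | a) & (~a | d) & (~d | a) & (~d | d)   — distribute | over &
≡ a & (~a | d)   — simplify

a & (~a | d)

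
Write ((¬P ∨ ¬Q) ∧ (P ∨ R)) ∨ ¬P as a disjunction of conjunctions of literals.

(¬Q ∧ P) ∨ (¬Q ∧ R) ∨ ¬P

((¬P ∨ ¬Q) ∧ (P ∨ R)) ∨ ¬P
≡ (¬P ∧ P) ∨ (¬P ∧ R) ∨ (¬Q ∧ P) ∨ (¬Q ∧ R) ∨ ¬P   (distribute ∧ over ∨)
≡ (¬Q ∧ P) ∨ (¬Q ∧ R) ∨ ¬P   (simplify)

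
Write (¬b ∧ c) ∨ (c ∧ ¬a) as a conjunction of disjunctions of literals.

(¬b ∧ c) ∨ (c ∧ ¬a)
≡ (¬b ∨ c) ∧ (¬b ∨ ¬a) ∧ (c ∨ c) ∧ (c ∨ ¬a)   [distribute ∨ over ∧]
≡ (¬b ∨ ¬a) ∧ c   [simplify]

(¬b ∨ ¬a) ∧ c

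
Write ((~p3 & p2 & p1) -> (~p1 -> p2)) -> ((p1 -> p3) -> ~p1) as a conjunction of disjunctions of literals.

~p3 | ~p1

((~p3 & p2 & p1) -> (~p1 -> p2)) -> ((p1 -> p3) -> ~p1)
≡ ~((~p3 & p2 & p1) -> (~p1 -> p2)) | ((p1 -> p3) -> ~p1)   — eliminate ->
≡ ~(~(~p3 & p2 & p1) | (~p1 -> p2)) | ((p1 -> p3) -> ~p1)   — eliminate ->
≡ ~(~(~p3 & p2 & p1) | ~~p1 | p2) | ((p1 -> p3) -> ~p1)   — eliminate ->
≡ ~(~(~p3 & p2 & p1) | ~~p1 | p2) | ~(p1 -> p3) | ~p1   — eliminate ->
≡ ~(~(~p3 & p2 & p1) | ~~p1 | p2) | ~(~p1 | p3) | ~p1   — eliminate ->
≡ (~~(~p3 & p2 & p1) & ~~~p1 & ~p2) | ~(~p1 | p3) | ~p1   — De Morgan
≡ (~p3 & p2 & p1 & ~~~p1 & ~p2) | ~(~p1 | p3) | ~p1   — double negation
≡ (~p3 & p2 & p1 & ~p1 & ~p2) | ~(~p1 | p3) | ~p1   — double negation
≡ (~p3 & p2 & p1 & ~p1 & ~p2) | (~~p1 & ~p3) | ~p1   — De Morgan
≡ (~p3 & p2 & p1 & ~p1 & ~p2) | (p1 & ~p3) | ~p1   — double negation
≡ (~p3 | p1 | ~p1) & (~p3 | ~p3 | ~p1) & (p2 | p1 | ~p1) & (p2 | ~p3 | ~p1) & (p1 | p1 | ~p1) & (p1 | ~p3 | ~p1) & (~p1 | p1 | ~p1) & (~p1 | ~p3 | ~p1) & (~p2 | p1 | ~p1) & (~p2 | ~p3 | ~p1)   — distribute | over &
≡ ~p3 | ~p1   — simplify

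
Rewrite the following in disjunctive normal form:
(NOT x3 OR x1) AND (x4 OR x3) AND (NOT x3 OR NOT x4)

(NOT x3 OR x1) AND (x4 OR x3) AND (NOT x3 OR NOT x4)
≡ (NOT x3 AND x4 AND NOT x3) OR (NOT x3 AND x4 AND NOT x4) OR (NOT x3 AND x3 AND NOT x3) OR (NOT x3 AND x3 AND NOT x4) OR (x1 AND x4 AND NOT x3) OR (x1 AND x4 AND NOT x4) OR (x1 AND x3 AND NOT x3) OR (x1 AND x3 AND NOT x4)   [distribute AND over OR]
≡ (NOT x3 AND x4) OR (x1 AND x3 AND NOT x4)   [simplify]

(NOT x3 AND x4) OR (x1 AND x3 AND NOT x4)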